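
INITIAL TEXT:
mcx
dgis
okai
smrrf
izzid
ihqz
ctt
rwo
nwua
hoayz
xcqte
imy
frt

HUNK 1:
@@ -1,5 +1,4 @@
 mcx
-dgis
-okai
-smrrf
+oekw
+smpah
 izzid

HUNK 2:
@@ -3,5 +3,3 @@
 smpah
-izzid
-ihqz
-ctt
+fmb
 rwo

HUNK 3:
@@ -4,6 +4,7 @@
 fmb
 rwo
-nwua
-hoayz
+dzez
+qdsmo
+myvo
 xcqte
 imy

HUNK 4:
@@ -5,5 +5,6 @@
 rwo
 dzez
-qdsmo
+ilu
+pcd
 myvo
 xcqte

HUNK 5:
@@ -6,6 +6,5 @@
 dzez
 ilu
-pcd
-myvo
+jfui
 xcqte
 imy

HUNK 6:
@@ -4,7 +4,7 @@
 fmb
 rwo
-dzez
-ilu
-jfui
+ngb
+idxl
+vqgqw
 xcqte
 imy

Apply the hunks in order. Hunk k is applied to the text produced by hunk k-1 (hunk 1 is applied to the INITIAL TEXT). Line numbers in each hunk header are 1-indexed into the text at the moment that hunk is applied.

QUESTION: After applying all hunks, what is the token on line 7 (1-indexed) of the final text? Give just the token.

Answer: idxl

Derivation:
Hunk 1: at line 1 remove [dgis,okai,smrrf] add [oekw,smpah] -> 12 lines: mcx oekw smpah izzid ihqz ctt rwo nwua hoayz xcqte imy frt
Hunk 2: at line 3 remove [izzid,ihqz,ctt] add [fmb] -> 10 lines: mcx oekw smpah fmb rwo nwua hoayz xcqte imy frt
Hunk 3: at line 4 remove [nwua,hoayz] add [dzez,qdsmo,myvo] -> 11 lines: mcx oekw smpah fmb rwo dzez qdsmo myvo xcqte imy frt
Hunk 4: at line 5 remove [qdsmo] add [ilu,pcd] -> 12 lines: mcx oekw smpah fmb rwo dzez ilu pcd myvo xcqte imy frt
Hunk 5: at line 6 remove [pcd,myvo] add [jfui] -> 11 lines: mcx oekw smpah fmb rwo dzez ilu jfui xcqte imy frt
Hunk 6: at line 4 remove [dzez,ilu,jfui] add [ngb,idxl,vqgqw] -> 11 lines: mcx oekw smpah fmb rwo ngb idxl vqgqw xcqte imy frt
Final line 7: idxl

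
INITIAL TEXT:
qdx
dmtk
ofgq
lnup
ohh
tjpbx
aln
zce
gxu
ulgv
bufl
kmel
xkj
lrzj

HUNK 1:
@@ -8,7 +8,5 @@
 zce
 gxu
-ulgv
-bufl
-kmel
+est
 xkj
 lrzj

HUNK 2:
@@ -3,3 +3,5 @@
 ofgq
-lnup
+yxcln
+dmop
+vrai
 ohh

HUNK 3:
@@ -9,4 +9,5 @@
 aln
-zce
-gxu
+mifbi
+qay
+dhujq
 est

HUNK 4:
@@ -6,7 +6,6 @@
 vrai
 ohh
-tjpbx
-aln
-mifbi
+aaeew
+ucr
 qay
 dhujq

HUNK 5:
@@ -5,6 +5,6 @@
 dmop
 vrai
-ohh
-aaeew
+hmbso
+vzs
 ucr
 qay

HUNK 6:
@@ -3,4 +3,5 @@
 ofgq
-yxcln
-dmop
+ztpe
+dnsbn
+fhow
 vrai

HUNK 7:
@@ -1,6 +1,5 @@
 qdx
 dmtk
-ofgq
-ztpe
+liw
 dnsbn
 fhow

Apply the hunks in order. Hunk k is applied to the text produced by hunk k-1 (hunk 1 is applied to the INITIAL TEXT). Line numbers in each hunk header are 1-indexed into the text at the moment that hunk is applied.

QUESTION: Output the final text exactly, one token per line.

Answer: qdx
dmtk
liw
dnsbn
fhow
vrai
hmbso
vzs
ucr
qay
dhujq
est
xkj
lrzj

Derivation:
Hunk 1: at line 8 remove [ulgv,bufl,kmel] add [est] -> 12 lines: qdx dmtk ofgq lnup ohh tjpbx aln zce gxu est xkj lrzj
Hunk 2: at line 3 remove [lnup] add [yxcln,dmop,vrai] -> 14 lines: qdx dmtk ofgq yxcln dmop vrai ohh tjpbx aln zce gxu est xkj lrzj
Hunk 3: at line 9 remove [zce,gxu] add [mifbi,qay,dhujq] -> 15 lines: qdx dmtk ofgq yxcln dmop vrai ohh tjpbx aln mifbi qay dhujq est xkj lrzj
Hunk 4: at line 6 remove [tjpbx,aln,mifbi] add [aaeew,ucr] -> 14 lines: qdx dmtk ofgq yxcln dmop vrai ohh aaeew ucr qay dhujq est xkj lrzj
Hunk 5: at line 5 remove [ohh,aaeew] add [hmbso,vzs] -> 14 lines: qdx dmtk ofgq yxcln dmop vrai hmbso vzs ucr qay dhujq est xkj lrzj
Hunk 6: at line 3 remove [yxcln,dmop] add [ztpe,dnsbn,fhow] -> 15 lines: qdx dmtk ofgq ztpe dnsbn fhow vrai hmbso vzs ucr qay dhujq est xkj lrzj
Hunk 7: at line 1 remove [ofgq,ztpe] add [liw] -> 14 lines: qdx dmtk liw dnsbn fhow vrai hmbso vzs ucr qay dhujq est xkj lrzj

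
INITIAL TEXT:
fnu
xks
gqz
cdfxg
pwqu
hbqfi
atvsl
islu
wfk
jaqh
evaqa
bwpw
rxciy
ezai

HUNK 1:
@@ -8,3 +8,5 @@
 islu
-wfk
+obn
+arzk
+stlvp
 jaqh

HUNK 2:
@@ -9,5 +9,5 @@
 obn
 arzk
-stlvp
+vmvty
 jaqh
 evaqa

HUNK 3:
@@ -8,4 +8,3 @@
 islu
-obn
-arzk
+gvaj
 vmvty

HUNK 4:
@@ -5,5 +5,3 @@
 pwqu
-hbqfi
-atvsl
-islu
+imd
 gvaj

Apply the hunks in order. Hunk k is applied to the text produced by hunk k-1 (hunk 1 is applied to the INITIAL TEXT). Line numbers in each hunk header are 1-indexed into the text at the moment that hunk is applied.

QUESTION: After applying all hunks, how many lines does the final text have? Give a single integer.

Answer: 13

Derivation:
Hunk 1: at line 8 remove [wfk] add [obn,arzk,stlvp] -> 16 lines: fnu xks gqz cdfxg pwqu hbqfi atvsl islu obn arzk stlvp jaqh evaqa bwpw rxciy ezai
Hunk 2: at line 9 remove [stlvp] add [vmvty] -> 16 lines: fnu xks gqz cdfxg pwqu hbqfi atvsl islu obn arzk vmvty jaqh evaqa bwpw rxciy ezai
Hunk 3: at line 8 remove [obn,arzk] add [gvaj] -> 15 lines: fnu xks gqz cdfxg pwqu hbqfi atvsl islu gvaj vmvty jaqh evaqa bwpw rxciy ezai
Hunk 4: at line 5 remove [hbqfi,atvsl,islu] add [imd] -> 13 lines: fnu xks gqz cdfxg pwqu imd gvaj vmvty jaqh evaqa bwpw rxciy ezai
Final line count: 13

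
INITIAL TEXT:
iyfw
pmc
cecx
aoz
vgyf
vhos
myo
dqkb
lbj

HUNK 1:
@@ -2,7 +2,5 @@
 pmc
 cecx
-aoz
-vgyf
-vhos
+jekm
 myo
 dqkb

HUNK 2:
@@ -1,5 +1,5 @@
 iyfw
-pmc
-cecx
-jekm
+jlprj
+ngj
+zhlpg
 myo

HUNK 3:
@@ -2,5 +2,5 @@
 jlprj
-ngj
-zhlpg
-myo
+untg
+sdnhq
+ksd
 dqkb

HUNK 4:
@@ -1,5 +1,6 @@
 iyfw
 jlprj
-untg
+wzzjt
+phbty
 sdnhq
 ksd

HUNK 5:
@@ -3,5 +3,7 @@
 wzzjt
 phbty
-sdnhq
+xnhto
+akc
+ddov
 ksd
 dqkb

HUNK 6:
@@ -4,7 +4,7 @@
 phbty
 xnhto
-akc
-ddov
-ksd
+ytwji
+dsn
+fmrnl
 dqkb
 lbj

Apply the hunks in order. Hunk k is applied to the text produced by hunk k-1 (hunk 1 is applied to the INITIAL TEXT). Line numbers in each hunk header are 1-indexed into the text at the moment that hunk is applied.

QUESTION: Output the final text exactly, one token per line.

Answer: iyfw
jlprj
wzzjt
phbty
xnhto
ytwji
dsn
fmrnl
dqkb
lbj

Derivation:
Hunk 1: at line 2 remove [aoz,vgyf,vhos] add [jekm] -> 7 lines: iyfw pmc cecx jekm myo dqkb lbj
Hunk 2: at line 1 remove [pmc,cecx,jekm] add [jlprj,ngj,zhlpg] -> 7 lines: iyfw jlprj ngj zhlpg myo dqkb lbj
Hunk 3: at line 2 remove [ngj,zhlpg,myo] add [untg,sdnhq,ksd] -> 7 lines: iyfw jlprj untg sdnhq ksd dqkb lbj
Hunk 4: at line 1 remove [untg] add [wzzjt,phbty] -> 8 lines: iyfw jlprj wzzjt phbty sdnhq ksd dqkb lbj
Hunk 5: at line 3 remove [sdnhq] add [xnhto,akc,ddov] -> 10 lines: iyfw jlprj wzzjt phbty xnhto akc ddov ksd dqkb lbj
Hunk 6: at line 4 remove [akc,ddov,ksd] add [ytwji,dsn,fmrnl] -> 10 lines: iyfw jlprj wzzjt phbty xnhto ytwji dsn fmrnl dqkb lbj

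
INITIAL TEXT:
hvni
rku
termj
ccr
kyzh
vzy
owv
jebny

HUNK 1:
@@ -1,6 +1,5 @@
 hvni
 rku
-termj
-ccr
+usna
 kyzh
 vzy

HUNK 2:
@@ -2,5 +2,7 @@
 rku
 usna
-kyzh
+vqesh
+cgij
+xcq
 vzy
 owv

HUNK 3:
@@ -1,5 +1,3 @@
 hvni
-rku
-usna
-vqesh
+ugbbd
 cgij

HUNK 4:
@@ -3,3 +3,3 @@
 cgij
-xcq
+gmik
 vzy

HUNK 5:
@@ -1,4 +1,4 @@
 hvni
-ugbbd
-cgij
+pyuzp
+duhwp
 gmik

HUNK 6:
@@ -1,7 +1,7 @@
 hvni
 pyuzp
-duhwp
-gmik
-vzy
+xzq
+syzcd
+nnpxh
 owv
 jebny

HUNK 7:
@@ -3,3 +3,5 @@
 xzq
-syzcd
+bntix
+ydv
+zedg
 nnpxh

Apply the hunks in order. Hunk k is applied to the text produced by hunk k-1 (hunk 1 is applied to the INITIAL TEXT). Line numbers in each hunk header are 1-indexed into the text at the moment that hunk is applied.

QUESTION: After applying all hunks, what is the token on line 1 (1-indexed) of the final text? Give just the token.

Hunk 1: at line 1 remove [termj,ccr] add [usna] -> 7 lines: hvni rku usna kyzh vzy owv jebny
Hunk 2: at line 2 remove [kyzh] add [vqesh,cgij,xcq] -> 9 lines: hvni rku usna vqesh cgij xcq vzy owv jebny
Hunk 3: at line 1 remove [rku,usna,vqesh] add [ugbbd] -> 7 lines: hvni ugbbd cgij xcq vzy owv jebny
Hunk 4: at line 3 remove [xcq] add [gmik] -> 7 lines: hvni ugbbd cgij gmik vzy owv jebny
Hunk 5: at line 1 remove [ugbbd,cgij] add [pyuzp,duhwp] -> 7 lines: hvni pyuzp duhwp gmik vzy owv jebny
Hunk 6: at line 1 remove [duhwp,gmik,vzy] add [xzq,syzcd,nnpxh] -> 7 lines: hvni pyuzp xzq syzcd nnpxh owv jebny
Hunk 7: at line 3 remove [syzcd] add [bntix,ydv,zedg] -> 9 lines: hvni pyuzp xzq bntix ydv zedg nnpxh owv jebny
Final line 1: hvni

Answer: hvni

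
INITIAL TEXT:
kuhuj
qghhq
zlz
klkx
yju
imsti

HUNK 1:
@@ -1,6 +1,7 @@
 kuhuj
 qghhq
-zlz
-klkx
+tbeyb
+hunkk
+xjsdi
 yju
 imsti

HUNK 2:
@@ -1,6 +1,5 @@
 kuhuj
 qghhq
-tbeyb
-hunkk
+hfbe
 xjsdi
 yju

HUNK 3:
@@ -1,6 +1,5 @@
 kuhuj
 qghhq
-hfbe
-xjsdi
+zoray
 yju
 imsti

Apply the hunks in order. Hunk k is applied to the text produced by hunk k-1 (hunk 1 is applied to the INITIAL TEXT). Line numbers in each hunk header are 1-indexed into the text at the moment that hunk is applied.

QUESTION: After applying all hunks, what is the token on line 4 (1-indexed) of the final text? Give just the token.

Hunk 1: at line 1 remove [zlz,klkx] add [tbeyb,hunkk,xjsdi] -> 7 lines: kuhuj qghhq tbeyb hunkk xjsdi yju imsti
Hunk 2: at line 1 remove [tbeyb,hunkk] add [hfbe] -> 6 lines: kuhuj qghhq hfbe xjsdi yju imsti
Hunk 3: at line 1 remove [hfbe,xjsdi] add [zoray] -> 5 lines: kuhuj qghhq zoray yju imsti
Final line 4: yju

Answer: yju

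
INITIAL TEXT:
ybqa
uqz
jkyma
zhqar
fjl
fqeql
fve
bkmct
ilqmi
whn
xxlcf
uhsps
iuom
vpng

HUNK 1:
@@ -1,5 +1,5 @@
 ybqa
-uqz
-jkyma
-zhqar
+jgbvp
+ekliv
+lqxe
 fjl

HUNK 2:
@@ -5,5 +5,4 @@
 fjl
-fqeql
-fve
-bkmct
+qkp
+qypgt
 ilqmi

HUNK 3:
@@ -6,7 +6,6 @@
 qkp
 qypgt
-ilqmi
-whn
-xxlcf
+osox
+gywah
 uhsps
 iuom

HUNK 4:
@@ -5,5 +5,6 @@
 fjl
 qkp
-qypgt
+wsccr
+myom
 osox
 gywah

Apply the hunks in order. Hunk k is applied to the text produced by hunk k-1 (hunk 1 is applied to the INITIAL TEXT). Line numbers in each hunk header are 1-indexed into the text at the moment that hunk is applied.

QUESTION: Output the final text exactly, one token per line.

Answer: ybqa
jgbvp
ekliv
lqxe
fjl
qkp
wsccr
myom
osox
gywah
uhsps
iuom
vpng

Derivation:
Hunk 1: at line 1 remove [uqz,jkyma,zhqar] add [jgbvp,ekliv,lqxe] -> 14 lines: ybqa jgbvp ekliv lqxe fjl fqeql fve bkmct ilqmi whn xxlcf uhsps iuom vpng
Hunk 2: at line 5 remove [fqeql,fve,bkmct] add [qkp,qypgt] -> 13 lines: ybqa jgbvp ekliv lqxe fjl qkp qypgt ilqmi whn xxlcf uhsps iuom vpng
Hunk 3: at line 6 remove [ilqmi,whn,xxlcf] add [osox,gywah] -> 12 lines: ybqa jgbvp ekliv lqxe fjl qkp qypgt osox gywah uhsps iuom vpng
Hunk 4: at line 5 remove [qypgt] add [wsccr,myom] -> 13 lines: ybqa jgbvp ekliv lqxe fjl qkp wsccr myom osox gywah uhsps iuom vpng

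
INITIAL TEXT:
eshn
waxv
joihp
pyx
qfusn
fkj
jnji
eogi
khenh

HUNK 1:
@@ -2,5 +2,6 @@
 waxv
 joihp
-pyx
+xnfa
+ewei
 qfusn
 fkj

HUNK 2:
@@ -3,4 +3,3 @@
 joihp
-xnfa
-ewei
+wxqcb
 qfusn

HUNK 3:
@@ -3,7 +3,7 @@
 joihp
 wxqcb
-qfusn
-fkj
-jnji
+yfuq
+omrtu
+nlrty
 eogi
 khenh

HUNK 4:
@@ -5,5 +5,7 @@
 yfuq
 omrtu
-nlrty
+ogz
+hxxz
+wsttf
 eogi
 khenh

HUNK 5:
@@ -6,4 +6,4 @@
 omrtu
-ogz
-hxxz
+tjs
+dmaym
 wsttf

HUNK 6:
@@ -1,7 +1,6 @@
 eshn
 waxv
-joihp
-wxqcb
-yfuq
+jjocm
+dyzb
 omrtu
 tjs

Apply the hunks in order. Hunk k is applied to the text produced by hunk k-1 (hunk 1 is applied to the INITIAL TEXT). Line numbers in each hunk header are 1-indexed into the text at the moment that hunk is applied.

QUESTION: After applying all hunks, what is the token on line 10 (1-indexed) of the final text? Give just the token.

Answer: khenh

Derivation:
Hunk 1: at line 2 remove [pyx] add [xnfa,ewei] -> 10 lines: eshn waxv joihp xnfa ewei qfusn fkj jnji eogi khenh
Hunk 2: at line 3 remove [xnfa,ewei] add [wxqcb] -> 9 lines: eshn waxv joihp wxqcb qfusn fkj jnji eogi khenh
Hunk 3: at line 3 remove [qfusn,fkj,jnji] add [yfuq,omrtu,nlrty] -> 9 lines: eshn waxv joihp wxqcb yfuq omrtu nlrty eogi khenh
Hunk 4: at line 5 remove [nlrty] add [ogz,hxxz,wsttf] -> 11 lines: eshn waxv joihp wxqcb yfuq omrtu ogz hxxz wsttf eogi khenh
Hunk 5: at line 6 remove [ogz,hxxz] add [tjs,dmaym] -> 11 lines: eshn waxv joihp wxqcb yfuq omrtu tjs dmaym wsttf eogi khenh
Hunk 6: at line 1 remove [joihp,wxqcb,yfuq] add [jjocm,dyzb] -> 10 lines: eshn waxv jjocm dyzb omrtu tjs dmaym wsttf eogi khenh
Final line 10: khenh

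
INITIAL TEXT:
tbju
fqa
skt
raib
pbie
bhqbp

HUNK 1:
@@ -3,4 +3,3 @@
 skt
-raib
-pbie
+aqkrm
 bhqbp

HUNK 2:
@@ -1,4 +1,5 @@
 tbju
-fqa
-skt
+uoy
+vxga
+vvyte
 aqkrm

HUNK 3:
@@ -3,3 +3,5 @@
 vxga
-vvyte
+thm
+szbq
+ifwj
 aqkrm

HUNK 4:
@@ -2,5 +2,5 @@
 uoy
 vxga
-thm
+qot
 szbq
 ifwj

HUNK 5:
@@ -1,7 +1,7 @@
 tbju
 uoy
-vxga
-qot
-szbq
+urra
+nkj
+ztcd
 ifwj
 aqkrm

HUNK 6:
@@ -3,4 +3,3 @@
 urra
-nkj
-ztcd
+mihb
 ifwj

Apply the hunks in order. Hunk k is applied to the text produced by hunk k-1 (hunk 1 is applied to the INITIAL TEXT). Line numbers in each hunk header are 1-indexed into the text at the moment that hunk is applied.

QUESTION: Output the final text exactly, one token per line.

Hunk 1: at line 3 remove [raib,pbie] add [aqkrm] -> 5 lines: tbju fqa skt aqkrm bhqbp
Hunk 2: at line 1 remove [fqa,skt] add [uoy,vxga,vvyte] -> 6 lines: tbju uoy vxga vvyte aqkrm bhqbp
Hunk 3: at line 3 remove [vvyte] add [thm,szbq,ifwj] -> 8 lines: tbju uoy vxga thm szbq ifwj aqkrm bhqbp
Hunk 4: at line 2 remove [thm] add [qot] -> 8 lines: tbju uoy vxga qot szbq ifwj aqkrm bhqbp
Hunk 5: at line 1 remove [vxga,qot,szbq] add [urra,nkj,ztcd] -> 8 lines: tbju uoy urra nkj ztcd ifwj aqkrm bhqbp
Hunk 6: at line 3 remove [nkj,ztcd] add [mihb] -> 7 lines: tbju uoy urra mihb ifwj aqkrm bhqbp

Answer: tbju
uoy
urra
mihb
ifwj
aqkrm
bhqbp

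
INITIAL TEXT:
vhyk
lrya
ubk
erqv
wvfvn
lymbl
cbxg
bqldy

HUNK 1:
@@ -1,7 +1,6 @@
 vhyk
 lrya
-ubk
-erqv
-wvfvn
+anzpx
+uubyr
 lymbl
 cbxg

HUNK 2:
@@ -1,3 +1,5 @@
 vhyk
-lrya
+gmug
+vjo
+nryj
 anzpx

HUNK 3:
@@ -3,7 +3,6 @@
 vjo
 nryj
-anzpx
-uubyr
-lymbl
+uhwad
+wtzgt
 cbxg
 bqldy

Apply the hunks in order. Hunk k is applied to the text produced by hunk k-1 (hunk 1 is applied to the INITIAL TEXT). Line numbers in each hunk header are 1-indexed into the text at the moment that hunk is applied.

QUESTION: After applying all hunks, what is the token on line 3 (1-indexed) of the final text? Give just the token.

Hunk 1: at line 1 remove [ubk,erqv,wvfvn] add [anzpx,uubyr] -> 7 lines: vhyk lrya anzpx uubyr lymbl cbxg bqldy
Hunk 2: at line 1 remove [lrya] add [gmug,vjo,nryj] -> 9 lines: vhyk gmug vjo nryj anzpx uubyr lymbl cbxg bqldy
Hunk 3: at line 3 remove [anzpx,uubyr,lymbl] add [uhwad,wtzgt] -> 8 lines: vhyk gmug vjo nryj uhwad wtzgt cbxg bqldy
Final line 3: vjo

Answer: vjo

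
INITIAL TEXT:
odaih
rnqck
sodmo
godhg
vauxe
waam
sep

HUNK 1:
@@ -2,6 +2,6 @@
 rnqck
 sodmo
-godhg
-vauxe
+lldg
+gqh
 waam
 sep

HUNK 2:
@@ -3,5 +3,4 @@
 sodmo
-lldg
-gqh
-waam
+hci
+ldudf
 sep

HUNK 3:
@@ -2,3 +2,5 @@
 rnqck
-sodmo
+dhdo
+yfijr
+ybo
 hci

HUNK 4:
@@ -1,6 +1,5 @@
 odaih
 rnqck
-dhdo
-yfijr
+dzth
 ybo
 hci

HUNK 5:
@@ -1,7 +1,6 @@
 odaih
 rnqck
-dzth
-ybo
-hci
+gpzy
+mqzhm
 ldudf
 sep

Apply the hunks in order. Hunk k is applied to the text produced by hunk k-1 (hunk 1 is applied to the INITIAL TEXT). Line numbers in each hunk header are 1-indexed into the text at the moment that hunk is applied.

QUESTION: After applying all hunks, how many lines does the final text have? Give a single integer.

Answer: 6

Derivation:
Hunk 1: at line 2 remove [godhg,vauxe] add [lldg,gqh] -> 7 lines: odaih rnqck sodmo lldg gqh waam sep
Hunk 2: at line 3 remove [lldg,gqh,waam] add [hci,ldudf] -> 6 lines: odaih rnqck sodmo hci ldudf sep
Hunk 3: at line 2 remove [sodmo] add [dhdo,yfijr,ybo] -> 8 lines: odaih rnqck dhdo yfijr ybo hci ldudf sep
Hunk 4: at line 1 remove [dhdo,yfijr] add [dzth] -> 7 lines: odaih rnqck dzth ybo hci ldudf sep
Hunk 5: at line 1 remove [dzth,ybo,hci] add [gpzy,mqzhm] -> 6 lines: odaih rnqck gpzy mqzhm ldudf sep
Final line count: 6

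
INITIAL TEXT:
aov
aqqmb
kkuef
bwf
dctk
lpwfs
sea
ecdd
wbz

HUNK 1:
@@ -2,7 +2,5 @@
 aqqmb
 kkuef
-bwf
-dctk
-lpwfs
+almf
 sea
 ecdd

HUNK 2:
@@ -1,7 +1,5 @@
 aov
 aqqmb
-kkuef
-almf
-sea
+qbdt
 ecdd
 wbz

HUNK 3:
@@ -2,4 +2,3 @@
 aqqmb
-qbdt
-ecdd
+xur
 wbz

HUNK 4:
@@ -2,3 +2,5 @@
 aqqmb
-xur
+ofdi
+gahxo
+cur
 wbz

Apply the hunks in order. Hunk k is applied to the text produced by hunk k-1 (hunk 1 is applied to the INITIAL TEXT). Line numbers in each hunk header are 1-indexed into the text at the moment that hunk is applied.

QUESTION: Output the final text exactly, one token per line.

Answer: aov
aqqmb
ofdi
gahxo
cur
wbz

Derivation:
Hunk 1: at line 2 remove [bwf,dctk,lpwfs] add [almf] -> 7 lines: aov aqqmb kkuef almf sea ecdd wbz
Hunk 2: at line 1 remove [kkuef,almf,sea] add [qbdt] -> 5 lines: aov aqqmb qbdt ecdd wbz
Hunk 3: at line 2 remove [qbdt,ecdd] add [xur] -> 4 lines: aov aqqmb xur wbz
Hunk 4: at line 2 remove [xur] add [ofdi,gahxo,cur] -> 6 lines: aov aqqmb ofdi gahxo cur wbz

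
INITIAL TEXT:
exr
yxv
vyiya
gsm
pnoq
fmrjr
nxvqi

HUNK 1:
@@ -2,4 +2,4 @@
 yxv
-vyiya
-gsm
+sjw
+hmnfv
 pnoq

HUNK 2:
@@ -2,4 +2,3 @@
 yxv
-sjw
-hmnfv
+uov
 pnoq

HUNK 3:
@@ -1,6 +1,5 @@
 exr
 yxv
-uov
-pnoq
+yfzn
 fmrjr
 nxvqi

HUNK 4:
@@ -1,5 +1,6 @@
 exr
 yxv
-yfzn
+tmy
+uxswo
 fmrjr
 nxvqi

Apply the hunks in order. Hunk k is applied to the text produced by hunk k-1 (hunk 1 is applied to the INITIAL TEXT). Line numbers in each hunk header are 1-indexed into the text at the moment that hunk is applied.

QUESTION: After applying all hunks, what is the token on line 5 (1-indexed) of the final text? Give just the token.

Answer: fmrjr

Derivation:
Hunk 1: at line 2 remove [vyiya,gsm] add [sjw,hmnfv] -> 7 lines: exr yxv sjw hmnfv pnoq fmrjr nxvqi
Hunk 2: at line 2 remove [sjw,hmnfv] add [uov] -> 6 lines: exr yxv uov pnoq fmrjr nxvqi
Hunk 3: at line 1 remove [uov,pnoq] add [yfzn] -> 5 lines: exr yxv yfzn fmrjr nxvqi
Hunk 4: at line 1 remove [yfzn] add [tmy,uxswo] -> 6 lines: exr yxv tmy uxswo fmrjr nxvqi
Final line 5: fmrjr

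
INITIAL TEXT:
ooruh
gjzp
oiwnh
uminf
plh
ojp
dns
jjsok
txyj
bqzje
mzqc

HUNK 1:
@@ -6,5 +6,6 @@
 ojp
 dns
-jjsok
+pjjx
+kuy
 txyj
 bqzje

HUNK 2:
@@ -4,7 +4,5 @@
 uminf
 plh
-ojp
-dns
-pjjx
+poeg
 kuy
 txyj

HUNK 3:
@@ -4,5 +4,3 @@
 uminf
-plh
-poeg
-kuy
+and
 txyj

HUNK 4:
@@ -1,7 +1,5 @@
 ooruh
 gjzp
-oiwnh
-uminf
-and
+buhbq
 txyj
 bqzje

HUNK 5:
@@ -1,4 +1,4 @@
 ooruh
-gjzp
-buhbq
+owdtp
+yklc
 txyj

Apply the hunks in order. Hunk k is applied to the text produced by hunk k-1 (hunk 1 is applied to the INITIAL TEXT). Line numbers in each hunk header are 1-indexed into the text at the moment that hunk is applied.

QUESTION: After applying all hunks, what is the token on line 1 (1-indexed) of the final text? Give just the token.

Answer: ooruh

Derivation:
Hunk 1: at line 6 remove [jjsok] add [pjjx,kuy] -> 12 lines: ooruh gjzp oiwnh uminf plh ojp dns pjjx kuy txyj bqzje mzqc
Hunk 2: at line 4 remove [ojp,dns,pjjx] add [poeg] -> 10 lines: ooruh gjzp oiwnh uminf plh poeg kuy txyj bqzje mzqc
Hunk 3: at line 4 remove [plh,poeg,kuy] add [and] -> 8 lines: ooruh gjzp oiwnh uminf and txyj bqzje mzqc
Hunk 4: at line 1 remove [oiwnh,uminf,and] add [buhbq] -> 6 lines: ooruh gjzp buhbq txyj bqzje mzqc
Hunk 5: at line 1 remove [gjzp,buhbq] add [owdtp,yklc] -> 6 lines: ooruh owdtp yklc txyj bqzje mzqc
Final line 1: ooruh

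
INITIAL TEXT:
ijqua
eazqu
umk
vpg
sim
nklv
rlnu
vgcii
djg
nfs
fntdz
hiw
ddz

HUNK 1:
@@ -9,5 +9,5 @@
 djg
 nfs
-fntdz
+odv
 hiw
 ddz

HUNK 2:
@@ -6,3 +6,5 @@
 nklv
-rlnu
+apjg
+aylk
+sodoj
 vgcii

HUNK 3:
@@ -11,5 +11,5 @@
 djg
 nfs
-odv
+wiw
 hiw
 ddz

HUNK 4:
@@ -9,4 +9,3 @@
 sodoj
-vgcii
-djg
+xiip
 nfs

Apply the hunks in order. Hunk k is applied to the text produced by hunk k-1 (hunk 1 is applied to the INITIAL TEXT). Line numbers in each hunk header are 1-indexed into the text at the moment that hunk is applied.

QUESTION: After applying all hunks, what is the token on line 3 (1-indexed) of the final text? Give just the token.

Answer: umk

Derivation:
Hunk 1: at line 9 remove [fntdz] add [odv] -> 13 lines: ijqua eazqu umk vpg sim nklv rlnu vgcii djg nfs odv hiw ddz
Hunk 2: at line 6 remove [rlnu] add [apjg,aylk,sodoj] -> 15 lines: ijqua eazqu umk vpg sim nklv apjg aylk sodoj vgcii djg nfs odv hiw ddz
Hunk 3: at line 11 remove [odv] add [wiw] -> 15 lines: ijqua eazqu umk vpg sim nklv apjg aylk sodoj vgcii djg nfs wiw hiw ddz
Hunk 4: at line 9 remove [vgcii,djg] add [xiip] -> 14 lines: ijqua eazqu umk vpg sim nklv apjg aylk sodoj xiip nfs wiw hiw ddz
Final line 3: umk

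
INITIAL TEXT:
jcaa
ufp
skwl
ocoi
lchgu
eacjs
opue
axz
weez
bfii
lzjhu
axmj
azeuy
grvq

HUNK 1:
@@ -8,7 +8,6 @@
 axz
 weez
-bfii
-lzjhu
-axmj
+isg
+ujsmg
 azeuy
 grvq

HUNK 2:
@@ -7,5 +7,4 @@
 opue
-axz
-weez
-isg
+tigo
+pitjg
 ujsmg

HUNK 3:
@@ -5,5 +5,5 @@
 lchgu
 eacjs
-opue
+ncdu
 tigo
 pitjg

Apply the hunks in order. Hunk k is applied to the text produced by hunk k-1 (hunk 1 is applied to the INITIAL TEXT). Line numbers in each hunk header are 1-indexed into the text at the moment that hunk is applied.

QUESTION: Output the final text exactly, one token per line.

Hunk 1: at line 8 remove [bfii,lzjhu,axmj] add [isg,ujsmg] -> 13 lines: jcaa ufp skwl ocoi lchgu eacjs opue axz weez isg ujsmg azeuy grvq
Hunk 2: at line 7 remove [axz,weez,isg] add [tigo,pitjg] -> 12 lines: jcaa ufp skwl ocoi lchgu eacjs opue tigo pitjg ujsmg azeuy grvq
Hunk 3: at line 5 remove [opue] add [ncdu] -> 12 lines: jcaa ufp skwl ocoi lchgu eacjs ncdu tigo pitjg ujsmg azeuy grvq

Answer: jcaa
ufp
skwl
ocoi
lchgu
eacjs
ncdu
tigo
pitjg
ujsmg
azeuy
grvq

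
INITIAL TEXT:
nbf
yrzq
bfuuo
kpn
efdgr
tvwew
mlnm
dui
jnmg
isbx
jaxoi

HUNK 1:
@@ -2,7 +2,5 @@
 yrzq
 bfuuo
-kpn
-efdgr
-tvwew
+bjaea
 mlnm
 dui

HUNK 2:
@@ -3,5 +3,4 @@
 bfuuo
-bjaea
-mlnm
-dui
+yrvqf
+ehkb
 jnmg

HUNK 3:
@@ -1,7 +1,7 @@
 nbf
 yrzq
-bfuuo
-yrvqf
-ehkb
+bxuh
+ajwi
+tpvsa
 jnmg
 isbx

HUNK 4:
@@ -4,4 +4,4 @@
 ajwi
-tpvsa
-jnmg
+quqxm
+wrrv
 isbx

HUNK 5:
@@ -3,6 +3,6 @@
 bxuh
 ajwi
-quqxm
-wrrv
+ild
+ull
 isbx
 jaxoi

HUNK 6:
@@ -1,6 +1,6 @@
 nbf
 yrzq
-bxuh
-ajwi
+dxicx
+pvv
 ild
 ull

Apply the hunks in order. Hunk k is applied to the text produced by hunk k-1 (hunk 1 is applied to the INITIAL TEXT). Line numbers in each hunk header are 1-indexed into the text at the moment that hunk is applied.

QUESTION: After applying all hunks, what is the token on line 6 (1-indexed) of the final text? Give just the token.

Answer: ull

Derivation:
Hunk 1: at line 2 remove [kpn,efdgr,tvwew] add [bjaea] -> 9 lines: nbf yrzq bfuuo bjaea mlnm dui jnmg isbx jaxoi
Hunk 2: at line 3 remove [bjaea,mlnm,dui] add [yrvqf,ehkb] -> 8 lines: nbf yrzq bfuuo yrvqf ehkb jnmg isbx jaxoi
Hunk 3: at line 1 remove [bfuuo,yrvqf,ehkb] add [bxuh,ajwi,tpvsa] -> 8 lines: nbf yrzq bxuh ajwi tpvsa jnmg isbx jaxoi
Hunk 4: at line 4 remove [tpvsa,jnmg] add [quqxm,wrrv] -> 8 lines: nbf yrzq bxuh ajwi quqxm wrrv isbx jaxoi
Hunk 5: at line 3 remove [quqxm,wrrv] add [ild,ull] -> 8 lines: nbf yrzq bxuh ajwi ild ull isbx jaxoi
Hunk 6: at line 1 remove [bxuh,ajwi] add [dxicx,pvv] -> 8 lines: nbf yrzq dxicx pvv ild ull isbx jaxoi
Final line 6: ull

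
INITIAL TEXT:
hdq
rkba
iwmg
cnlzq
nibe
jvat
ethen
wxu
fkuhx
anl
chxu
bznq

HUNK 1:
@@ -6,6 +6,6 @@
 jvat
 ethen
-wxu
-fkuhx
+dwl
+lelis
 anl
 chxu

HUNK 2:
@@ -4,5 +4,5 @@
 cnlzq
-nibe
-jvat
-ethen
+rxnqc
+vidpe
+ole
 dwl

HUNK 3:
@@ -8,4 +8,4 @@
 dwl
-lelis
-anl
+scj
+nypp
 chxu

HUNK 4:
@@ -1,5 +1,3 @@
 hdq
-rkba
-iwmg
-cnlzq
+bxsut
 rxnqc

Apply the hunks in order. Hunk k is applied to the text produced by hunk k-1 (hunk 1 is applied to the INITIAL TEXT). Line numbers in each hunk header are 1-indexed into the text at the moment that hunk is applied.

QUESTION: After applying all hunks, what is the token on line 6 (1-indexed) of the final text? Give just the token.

Answer: dwl

Derivation:
Hunk 1: at line 6 remove [wxu,fkuhx] add [dwl,lelis] -> 12 lines: hdq rkba iwmg cnlzq nibe jvat ethen dwl lelis anl chxu bznq
Hunk 2: at line 4 remove [nibe,jvat,ethen] add [rxnqc,vidpe,ole] -> 12 lines: hdq rkba iwmg cnlzq rxnqc vidpe ole dwl lelis anl chxu bznq
Hunk 3: at line 8 remove [lelis,anl] add [scj,nypp] -> 12 lines: hdq rkba iwmg cnlzq rxnqc vidpe ole dwl scj nypp chxu bznq
Hunk 4: at line 1 remove [rkba,iwmg,cnlzq] add [bxsut] -> 10 lines: hdq bxsut rxnqc vidpe ole dwl scj nypp chxu bznq
Final line 6: dwl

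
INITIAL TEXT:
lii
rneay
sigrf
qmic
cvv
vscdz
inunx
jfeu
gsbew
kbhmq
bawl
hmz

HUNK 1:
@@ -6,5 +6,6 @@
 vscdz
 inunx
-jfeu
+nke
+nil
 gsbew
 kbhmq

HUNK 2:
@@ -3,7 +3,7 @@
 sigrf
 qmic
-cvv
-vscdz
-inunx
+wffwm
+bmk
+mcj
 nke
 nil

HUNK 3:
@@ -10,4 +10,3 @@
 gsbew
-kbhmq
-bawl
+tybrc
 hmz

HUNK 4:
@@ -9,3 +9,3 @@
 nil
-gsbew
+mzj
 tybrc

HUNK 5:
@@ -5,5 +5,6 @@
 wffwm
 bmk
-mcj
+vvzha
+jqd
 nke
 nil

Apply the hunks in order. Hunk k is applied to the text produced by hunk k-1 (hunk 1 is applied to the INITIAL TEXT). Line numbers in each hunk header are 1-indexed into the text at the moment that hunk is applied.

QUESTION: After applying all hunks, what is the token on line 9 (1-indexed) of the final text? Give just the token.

Answer: nke

Derivation:
Hunk 1: at line 6 remove [jfeu] add [nke,nil] -> 13 lines: lii rneay sigrf qmic cvv vscdz inunx nke nil gsbew kbhmq bawl hmz
Hunk 2: at line 3 remove [cvv,vscdz,inunx] add [wffwm,bmk,mcj] -> 13 lines: lii rneay sigrf qmic wffwm bmk mcj nke nil gsbew kbhmq bawl hmz
Hunk 3: at line 10 remove [kbhmq,bawl] add [tybrc] -> 12 lines: lii rneay sigrf qmic wffwm bmk mcj nke nil gsbew tybrc hmz
Hunk 4: at line 9 remove [gsbew] add [mzj] -> 12 lines: lii rneay sigrf qmic wffwm bmk mcj nke nil mzj tybrc hmz
Hunk 5: at line 5 remove [mcj] add [vvzha,jqd] -> 13 lines: lii rneay sigrf qmic wffwm bmk vvzha jqd nke nil mzj tybrc hmz
Final line 9: nke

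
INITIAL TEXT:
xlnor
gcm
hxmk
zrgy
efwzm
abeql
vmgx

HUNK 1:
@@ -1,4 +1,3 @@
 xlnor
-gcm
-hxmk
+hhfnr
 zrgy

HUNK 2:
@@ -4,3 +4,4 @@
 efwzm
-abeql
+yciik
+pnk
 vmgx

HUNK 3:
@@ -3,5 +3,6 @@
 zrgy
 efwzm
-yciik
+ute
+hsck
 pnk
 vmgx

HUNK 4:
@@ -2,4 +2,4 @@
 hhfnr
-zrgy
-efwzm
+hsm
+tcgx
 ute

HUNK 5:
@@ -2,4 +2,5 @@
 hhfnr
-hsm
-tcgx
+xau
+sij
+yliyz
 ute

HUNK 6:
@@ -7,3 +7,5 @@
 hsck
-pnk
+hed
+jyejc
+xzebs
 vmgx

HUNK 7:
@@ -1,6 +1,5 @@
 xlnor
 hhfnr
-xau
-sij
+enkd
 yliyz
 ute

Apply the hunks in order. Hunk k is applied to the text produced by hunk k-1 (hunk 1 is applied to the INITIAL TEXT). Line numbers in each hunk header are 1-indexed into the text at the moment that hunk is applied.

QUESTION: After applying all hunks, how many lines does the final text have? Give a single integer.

Answer: 10

Derivation:
Hunk 1: at line 1 remove [gcm,hxmk] add [hhfnr] -> 6 lines: xlnor hhfnr zrgy efwzm abeql vmgx
Hunk 2: at line 4 remove [abeql] add [yciik,pnk] -> 7 lines: xlnor hhfnr zrgy efwzm yciik pnk vmgx
Hunk 3: at line 3 remove [yciik] add [ute,hsck] -> 8 lines: xlnor hhfnr zrgy efwzm ute hsck pnk vmgx
Hunk 4: at line 2 remove [zrgy,efwzm] add [hsm,tcgx] -> 8 lines: xlnor hhfnr hsm tcgx ute hsck pnk vmgx
Hunk 5: at line 2 remove [hsm,tcgx] add [xau,sij,yliyz] -> 9 lines: xlnor hhfnr xau sij yliyz ute hsck pnk vmgx
Hunk 6: at line 7 remove [pnk] add [hed,jyejc,xzebs] -> 11 lines: xlnor hhfnr xau sij yliyz ute hsck hed jyejc xzebs vmgx
Hunk 7: at line 1 remove [xau,sij] add [enkd] -> 10 lines: xlnor hhfnr enkd yliyz ute hsck hed jyejc xzebs vmgx
Final line count: 10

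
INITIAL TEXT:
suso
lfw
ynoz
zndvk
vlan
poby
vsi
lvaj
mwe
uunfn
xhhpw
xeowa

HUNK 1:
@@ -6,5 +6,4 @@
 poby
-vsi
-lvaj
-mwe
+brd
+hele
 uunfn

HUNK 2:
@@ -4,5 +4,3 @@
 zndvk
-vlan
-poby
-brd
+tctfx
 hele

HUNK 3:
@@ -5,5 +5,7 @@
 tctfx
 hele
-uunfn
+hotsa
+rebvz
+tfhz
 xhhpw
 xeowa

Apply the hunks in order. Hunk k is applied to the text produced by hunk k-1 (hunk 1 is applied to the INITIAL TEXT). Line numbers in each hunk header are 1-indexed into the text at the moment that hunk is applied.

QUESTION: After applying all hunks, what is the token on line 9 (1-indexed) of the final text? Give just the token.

Hunk 1: at line 6 remove [vsi,lvaj,mwe] add [brd,hele] -> 11 lines: suso lfw ynoz zndvk vlan poby brd hele uunfn xhhpw xeowa
Hunk 2: at line 4 remove [vlan,poby,brd] add [tctfx] -> 9 lines: suso lfw ynoz zndvk tctfx hele uunfn xhhpw xeowa
Hunk 3: at line 5 remove [uunfn] add [hotsa,rebvz,tfhz] -> 11 lines: suso lfw ynoz zndvk tctfx hele hotsa rebvz tfhz xhhpw xeowa
Final line 9: tfhz

Answer: tfhz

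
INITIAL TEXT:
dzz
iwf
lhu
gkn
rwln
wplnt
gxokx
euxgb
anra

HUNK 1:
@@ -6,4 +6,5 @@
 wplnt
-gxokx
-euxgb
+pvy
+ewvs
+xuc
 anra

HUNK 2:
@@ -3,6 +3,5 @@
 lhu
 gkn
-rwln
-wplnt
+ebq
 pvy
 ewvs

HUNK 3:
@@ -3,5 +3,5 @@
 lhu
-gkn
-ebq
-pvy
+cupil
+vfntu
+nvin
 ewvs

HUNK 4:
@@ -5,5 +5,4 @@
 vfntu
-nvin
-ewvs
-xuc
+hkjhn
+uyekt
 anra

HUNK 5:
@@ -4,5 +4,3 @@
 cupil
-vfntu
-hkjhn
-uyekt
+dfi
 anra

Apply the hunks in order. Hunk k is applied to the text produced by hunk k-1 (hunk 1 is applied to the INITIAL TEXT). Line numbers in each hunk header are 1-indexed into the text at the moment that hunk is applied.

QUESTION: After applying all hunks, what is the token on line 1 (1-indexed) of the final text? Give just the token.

Hunk 1: at line 6 remove [gxokx,euxgb] add [pvy,ewvs,xuc] -> 10 lines: dzz iwf lhu gkn rwln wplnt pvy ewvs xuc anra
Hunk 2: at line 3 remove [rwln,wplnt] add [ebq] -> 9 lines: dzz iwf lhu gkn ebq pvy ewvs xuc anra
Hunk 3: at line 3 remove [gkn,ebq,pvy] add [cupil,vfntu,nvin] -> 9 lines: dzz iwf lhu cupil vfntu nvin ewvs xuc anra
Hunk 4: at line 5 remove [nvin,ewvs,xuc] add [hkjhn,uyekt] -> 8 lines: dzz iwf lhu cupil vfntu hkjhn uyekt anra
Hunk 5: at line 4 remove [vfntu,hkjhn,uyekt] add [dfi] -> 6 lines: dzz iwf lhu cupil dfi anra
Final line 1: dzz

Answer: dzz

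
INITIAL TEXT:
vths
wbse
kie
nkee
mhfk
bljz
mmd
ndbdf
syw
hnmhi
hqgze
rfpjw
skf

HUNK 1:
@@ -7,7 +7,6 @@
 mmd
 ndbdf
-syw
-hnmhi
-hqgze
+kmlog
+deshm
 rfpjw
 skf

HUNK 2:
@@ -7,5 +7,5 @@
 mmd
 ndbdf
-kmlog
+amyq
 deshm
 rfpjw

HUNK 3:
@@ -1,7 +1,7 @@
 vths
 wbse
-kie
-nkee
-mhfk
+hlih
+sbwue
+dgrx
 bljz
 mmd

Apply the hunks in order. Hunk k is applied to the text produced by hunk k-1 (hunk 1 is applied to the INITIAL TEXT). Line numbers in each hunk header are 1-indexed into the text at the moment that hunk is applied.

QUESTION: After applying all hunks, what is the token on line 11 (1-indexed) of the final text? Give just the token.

Hunk 1: at line 7 remove [syw,hnmhi,hqgze] add [kmlog,deshm] -> 12 lines: vths wbse kie nkee mhfk bljz mmd ndbdf kmlog deshm rfpjw skf
Hunk 2: at line 7 remove [kmlog] add [amyq] -> 12 lines: vths wbse kie nkee mhfk bljz mmd ndbdf amyq deshm rfpjw skf
Hunk 3: at line 1 remove [kie,nkee,mhfk] add [hlih,sbwue,dgrx] -> 12 lines: vths wbse hlih sbwue dgrx bljz mmd ndbdf amyq deshm rfpjw skf
Final line 11: rfpjw

Answer: rfpjw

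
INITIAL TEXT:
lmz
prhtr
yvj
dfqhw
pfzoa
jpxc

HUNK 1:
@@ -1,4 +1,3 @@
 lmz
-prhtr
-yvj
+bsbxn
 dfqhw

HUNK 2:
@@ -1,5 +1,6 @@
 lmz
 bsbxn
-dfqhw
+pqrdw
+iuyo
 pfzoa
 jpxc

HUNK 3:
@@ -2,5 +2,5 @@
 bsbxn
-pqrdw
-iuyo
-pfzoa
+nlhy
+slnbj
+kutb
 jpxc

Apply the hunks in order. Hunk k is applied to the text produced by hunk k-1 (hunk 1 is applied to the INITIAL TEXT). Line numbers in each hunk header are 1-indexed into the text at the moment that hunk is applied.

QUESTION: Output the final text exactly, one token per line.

Hunk 1: at line 1 remove [prhtr,yvj] add [bsbxn] -> 5 lines: lmz bsbxn dfqhw pfzoa jpxc
Hunk 2: at line 1 remove [dfqhw] add [pqrdw,iuyo] -> 6 lines: lmz bsbxn pqrdw iuyo pfzoa jpxc
Hunk 3: at line 2 remove [pqrdw,iuyo,pfzoa] add [nlhy,slnbj,kutb] -> 6 lines: lmz bsbxn nlhy slnbj kutb jpxc

Answer: lmz
bsbxn
nlhy
slnbj
kutb
jpxc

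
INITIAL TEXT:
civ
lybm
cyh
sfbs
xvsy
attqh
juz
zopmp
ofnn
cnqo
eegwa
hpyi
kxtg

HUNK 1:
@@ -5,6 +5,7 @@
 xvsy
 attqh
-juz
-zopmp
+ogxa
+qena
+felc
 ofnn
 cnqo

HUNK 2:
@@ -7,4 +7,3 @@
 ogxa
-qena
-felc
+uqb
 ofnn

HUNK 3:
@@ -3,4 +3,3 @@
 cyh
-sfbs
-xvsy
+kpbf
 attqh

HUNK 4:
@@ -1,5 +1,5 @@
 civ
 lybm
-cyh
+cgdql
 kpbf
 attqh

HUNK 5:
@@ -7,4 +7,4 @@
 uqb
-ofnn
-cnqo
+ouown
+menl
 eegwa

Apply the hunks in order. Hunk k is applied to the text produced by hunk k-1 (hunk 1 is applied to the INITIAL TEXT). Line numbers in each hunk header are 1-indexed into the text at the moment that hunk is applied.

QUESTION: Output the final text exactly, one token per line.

Answer: civ
lybm
cgdql
kpbf
attqh
ogxa
uqb
ouown
menl
eegwa
hpyi
kxtg

Derivation:
Hunk 1: at line 5 remove [juz,zopmp] add [ogxa,qena,felc] -> 14 lines: civ lybm cyh sfbs xvsy attqh ogxa qena felc ofnn cnqo eegwa hpyi kxtg
Hunk 2: at line 7 remove [qena,felc] add [uqb] -> 13 lines: civ lybm cyh sfbs xvsy attqh ogxa uqb ofnn cnqo eegwa hpyi kxtg
Hunk 3: at line 3 remove [sfbs,xvsy] add [kpbf] -> 12 lines: civ lybm cyh kpbf attqh ogxa uqb ofnn cnqo eegwa hpyi kxtg
Hunk 4: at line 1 remove [cyh] add [cgdql] -> 12 lines: civ lybm cgdql kpbf attqh ogxa uqb ofnn cnqo eegwa hpyi kxtg
Hunk 5: at line 7 remove [ofnn,cnqo] add [ouown,menl] -> 12 lines: civ lybm cgdql kpbf attqh ogxa uqb ouown menl eegwa hpyi kxtg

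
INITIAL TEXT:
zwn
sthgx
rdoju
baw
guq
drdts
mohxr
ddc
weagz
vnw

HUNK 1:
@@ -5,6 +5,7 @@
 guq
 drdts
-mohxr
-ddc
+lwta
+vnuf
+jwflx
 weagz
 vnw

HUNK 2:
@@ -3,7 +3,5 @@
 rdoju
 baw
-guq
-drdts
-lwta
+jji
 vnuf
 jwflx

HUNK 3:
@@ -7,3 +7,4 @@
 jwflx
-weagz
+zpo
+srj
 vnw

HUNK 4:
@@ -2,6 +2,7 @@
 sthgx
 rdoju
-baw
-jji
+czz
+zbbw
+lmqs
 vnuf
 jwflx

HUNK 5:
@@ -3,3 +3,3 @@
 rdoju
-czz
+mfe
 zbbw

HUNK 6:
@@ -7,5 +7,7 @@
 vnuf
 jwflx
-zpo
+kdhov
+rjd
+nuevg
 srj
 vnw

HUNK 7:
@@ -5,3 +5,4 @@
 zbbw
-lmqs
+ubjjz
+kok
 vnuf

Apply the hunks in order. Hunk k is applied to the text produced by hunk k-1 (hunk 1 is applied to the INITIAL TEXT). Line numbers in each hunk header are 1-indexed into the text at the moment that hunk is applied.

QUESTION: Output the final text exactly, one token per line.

Answer: zwn
sthgx
rdoju
mfe
zbbw
ubjjz
kok
vnuf
jwflx
kdhov
rjd
nuevg
srj
vnw

Derivation:
Hunk 1: at line 5 remove [mohxr,ddc] add [lwta,vnuf,jwflx] -> 11 lines: zwn sthgx rdoju baw guq drdts lwta vnuf jwflx weagz vnw
Hunk 2: at line 3 remove [guq,drdts,lwta] add [jji] -> 9 lines: zwn sthgx rdoju baw jji vnuf jwflx weagz vnw
Hunk 3: at line 7 remove [weagz] add [zpo,srj] -> 10 lines: zwn sthgx rdoju baw jji vnuf jwflx zpo srj vnw
Hunk 4: at line 2 remove [baw,jji] add [czz,zbbw,lmqs] -> 11 lines: zwn sthgx rdoju czz zbbw lmqs vnuf jwflx zpo srj vnw
Hunk 5: at line 3 remove [czz] add [mfe] -> 11 lines: zwn sthgx rdoju mfe zbbw lmqs vnuf jwflx zpo srj vnw
Hunk 6: at line 7 remove [zpo] add [kdhov,rjd,nuevg] -> 13 lines: zwn sthgx rdoju mfe zbbw lmqs vnuf jwflx kdhov rjd nuevg srj vnw
Hunk 7: at line 5 remove [lmqs] add [ubjjz,kok] -> 14 lines: zwn sthgx rdoju mfe zbbw ubjjz kok vnuf jwflx kdhov rjd nuevg srj vnw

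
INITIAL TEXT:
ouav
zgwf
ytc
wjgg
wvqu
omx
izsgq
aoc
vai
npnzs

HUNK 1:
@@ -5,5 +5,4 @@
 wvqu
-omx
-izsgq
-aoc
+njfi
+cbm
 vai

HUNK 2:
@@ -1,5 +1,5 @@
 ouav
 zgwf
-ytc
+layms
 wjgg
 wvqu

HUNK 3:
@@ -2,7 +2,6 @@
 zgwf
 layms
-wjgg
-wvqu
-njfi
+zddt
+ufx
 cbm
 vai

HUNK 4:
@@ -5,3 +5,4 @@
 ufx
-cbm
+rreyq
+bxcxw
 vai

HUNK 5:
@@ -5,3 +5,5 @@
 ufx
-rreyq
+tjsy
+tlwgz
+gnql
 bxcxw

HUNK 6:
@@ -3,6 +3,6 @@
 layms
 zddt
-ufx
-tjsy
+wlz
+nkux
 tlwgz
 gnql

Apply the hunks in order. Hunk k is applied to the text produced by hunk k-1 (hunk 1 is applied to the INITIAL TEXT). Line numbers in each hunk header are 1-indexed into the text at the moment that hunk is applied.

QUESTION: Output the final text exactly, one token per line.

Hunk 1: at line 5 remove [omx,izsgq,aoc] add [njfi,cbm] -> 9 lines: ouav zgwf ytc wjgg wvqu njfi cbm vai npnzs
Hunk 2: at line 1 remove [ytc] add [layms] -> 9 lines: ouav zgwf layms wjgg wvqu njfi cbm vai npnzs
Hunk 3: at line 2 remove [wjgg,wvqu,njfi] add [zddt,ufx] -> 8 lines: ouav zgwf layms zddt ufx cbm vai npnzs
Hunk 4: at line 5 remove [cbm] add [rreyq,bxcxw] -> 9 lines: ouav zgwf layms zddt ufx rreyq bxcxw vai npnzs
Hunk 5: at line 5 remove [rreyq] add [tjsy,tlwgz,gnql] -> 11 lines: ouav zgwf layms zddt ufx tjsy tlwgz gnql bxcxw vai npnzs
Hunk 6: at line 3 remove [ufx,tjsy] add [wlz,nkux] -> 11 lines: ouav zgwf layms zddt wlz nkux tlwgz gnql bxcxw vai npnzs

Answer: ouav
zgwf
layms
zddt
wlz
nkux
tlwgz
gnql
bxcxw
vai
npnzs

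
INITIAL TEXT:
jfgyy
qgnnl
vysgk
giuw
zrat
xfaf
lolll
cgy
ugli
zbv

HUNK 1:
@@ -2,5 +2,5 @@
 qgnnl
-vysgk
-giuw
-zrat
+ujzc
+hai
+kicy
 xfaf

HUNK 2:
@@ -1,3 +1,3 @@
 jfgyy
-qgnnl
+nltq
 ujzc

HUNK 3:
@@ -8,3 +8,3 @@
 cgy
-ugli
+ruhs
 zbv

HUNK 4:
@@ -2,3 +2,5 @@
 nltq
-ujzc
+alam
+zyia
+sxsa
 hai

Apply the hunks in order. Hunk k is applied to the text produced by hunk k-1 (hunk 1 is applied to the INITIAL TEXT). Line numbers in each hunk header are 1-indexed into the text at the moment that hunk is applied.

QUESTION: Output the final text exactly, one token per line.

Answer: jfgyy
nltq
alam
zyia
sxsa
hai
kicy
xfaf
lolll
cgy
ruhs
zbv

Derivation:
Hunk 1: at line 2 remove [vysgk,giuw,zrat] add [ujzc,hai,kicy] -> 10 lines: jfgyy qgnnl ujzc hai kicy xfaf lolll cgy ugli zbv
Hunk 2: at line 1 remove [qgnnl] add [nltq] -> 10 lines: jfgyy nltq ujzc hai kicy xfaf lolll cgy ugli zbv
Hunk 3: at line 8 remove [ugli] add [ruhs] -> 10 lines: jfgyy nltq ujzc hai kicy xfaf lolll cgy ruhs zbv
Hunk 4: at line 2 remove [ujzc] add [alam,zyia,sxsa] -> 12 lines: jfgyy nltq alam zyia sxsa hai kicy xfaf lolll cgy ruhs zbv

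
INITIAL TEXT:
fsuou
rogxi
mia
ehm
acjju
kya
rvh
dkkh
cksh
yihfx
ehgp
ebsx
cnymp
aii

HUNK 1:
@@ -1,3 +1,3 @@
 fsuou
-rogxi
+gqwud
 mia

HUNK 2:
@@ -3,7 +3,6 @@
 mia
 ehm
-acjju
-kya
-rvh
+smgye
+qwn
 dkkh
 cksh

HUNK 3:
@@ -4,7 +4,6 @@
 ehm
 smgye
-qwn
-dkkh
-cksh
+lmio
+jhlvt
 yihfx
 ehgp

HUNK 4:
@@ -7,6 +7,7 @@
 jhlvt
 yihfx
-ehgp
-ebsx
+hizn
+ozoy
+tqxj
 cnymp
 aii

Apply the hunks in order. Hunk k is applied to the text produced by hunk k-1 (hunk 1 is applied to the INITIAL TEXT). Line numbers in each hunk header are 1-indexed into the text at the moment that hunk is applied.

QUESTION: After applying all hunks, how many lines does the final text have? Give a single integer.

Answer: 13

Derivation:
Hunk 1: at line 1 remove [rogxi] add [gqwud] -> 14 lines: fsuou gqwud mia ehm acjju kya rvh dkkh cksh yihfx ehgp ebsx cnymp aii
Hunk 2: at line 3 remove [acjju,kya,rvh] add [smgye,qwn] -> 13 lines: fsuou gqwud mia ehm smgye qwn dkkh cksh yihfx ehgp ebsx cnymp aii
Hunk 3: at line 4 remove [qwn,dkkh,cksh] add [lmio,jhlvt] -> 12 lines: fsuou gqwud mia ehm smgye lmio jhlvt yihfx ehgp ebsx cnymp aii
Hunk 4: at line 7 remove [ehgp,ebsx] add [hizn,ozoy,tqxj] -> 13 lines: fsuou gqwud mia ehm smgye lmio jhlvt yihfx hizn ozoy tqxj cnymp aii
Final line count: 13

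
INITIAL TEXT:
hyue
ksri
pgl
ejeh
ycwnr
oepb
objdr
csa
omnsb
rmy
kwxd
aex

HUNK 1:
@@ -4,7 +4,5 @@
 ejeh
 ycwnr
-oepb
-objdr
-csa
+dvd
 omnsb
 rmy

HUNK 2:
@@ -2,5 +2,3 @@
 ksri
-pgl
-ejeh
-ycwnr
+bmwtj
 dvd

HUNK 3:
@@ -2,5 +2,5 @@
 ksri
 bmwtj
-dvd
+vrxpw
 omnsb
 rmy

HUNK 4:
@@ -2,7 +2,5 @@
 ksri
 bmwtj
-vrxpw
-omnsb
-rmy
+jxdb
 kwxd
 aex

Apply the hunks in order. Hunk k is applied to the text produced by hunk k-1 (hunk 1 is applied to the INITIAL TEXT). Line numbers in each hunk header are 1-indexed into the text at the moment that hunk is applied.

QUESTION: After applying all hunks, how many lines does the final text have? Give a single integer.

Answer: 6

Derivation:
Hunk 1: at line 4 remove [oepb,objdr,csa] add [dvd] -> 10 lines: hyue ksri pgl ejeh ycwnr dvd omnsb rmy kwxd aex
Hunk 2: at line 2 remove [pgl,ejeh,ycwnr] add [bmwtj] -> 8 lines: hyue ksri bmwtj dvd omnsb rmy kwxd aex
Hunk 3: at line 2 remove [dvd] add [vrxpw] -> 8 lines: hyue ksri bmwtj vrxpw omnsb rmy kwxd aex
Hunk 4: at line 2 remove [vrxpw,omnsb,rmy] add [jxdb] -> 6 lines: hyue ksri bmwtj jxdb kwxd aex
Final line count: 6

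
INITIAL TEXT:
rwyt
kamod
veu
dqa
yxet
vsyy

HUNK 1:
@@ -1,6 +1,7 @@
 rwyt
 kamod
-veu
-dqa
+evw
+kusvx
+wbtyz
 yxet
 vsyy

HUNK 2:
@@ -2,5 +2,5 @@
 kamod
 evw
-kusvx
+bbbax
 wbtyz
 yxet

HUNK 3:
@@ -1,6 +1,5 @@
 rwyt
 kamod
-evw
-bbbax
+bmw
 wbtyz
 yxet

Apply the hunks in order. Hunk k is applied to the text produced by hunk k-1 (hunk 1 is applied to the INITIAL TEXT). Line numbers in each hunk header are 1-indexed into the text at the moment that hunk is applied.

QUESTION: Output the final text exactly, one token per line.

Answer: rwyt
kamod
bmw
wbtyz
yxet
vsyy

Derivation:
Hunk 1: at line 1 remove [veu,dqa] add [evw,kusvx,wbtyz] -> 7 lines: rwyt kamod evw kusvx wbtyz yxet vsyy
Hunk 2: at line 2 remove [kusvx] add [bbbax] -> 7 lines: rwyt kamod evw bbbax wbtyz yxet vsyy
Hunk 3: at line 1 remove [evw,bbbax] add [bmw] -> 6 lines: rwyt kamod bmw wbtyz yxet vsyy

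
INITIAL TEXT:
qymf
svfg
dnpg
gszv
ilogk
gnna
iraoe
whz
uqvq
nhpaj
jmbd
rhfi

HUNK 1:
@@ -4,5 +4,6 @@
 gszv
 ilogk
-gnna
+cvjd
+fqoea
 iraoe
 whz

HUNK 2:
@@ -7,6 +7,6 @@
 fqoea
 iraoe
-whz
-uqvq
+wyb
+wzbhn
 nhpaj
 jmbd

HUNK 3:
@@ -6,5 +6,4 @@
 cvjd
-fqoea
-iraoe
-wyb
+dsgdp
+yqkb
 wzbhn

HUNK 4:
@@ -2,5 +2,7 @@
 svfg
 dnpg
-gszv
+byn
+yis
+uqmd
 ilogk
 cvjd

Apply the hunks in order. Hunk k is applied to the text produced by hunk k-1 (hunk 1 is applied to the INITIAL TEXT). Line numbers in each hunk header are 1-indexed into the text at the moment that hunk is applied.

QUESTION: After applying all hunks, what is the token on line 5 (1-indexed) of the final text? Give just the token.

Hunk 1: at line 4 remove [gnna] add [cvjd,fqoea] -> 13 lines: qymf svfg dnpg gszv ilogk cvjd fqoea iraoe whz uqvq nhpaj jmbd rhfi
Hunk 2: at line 7 remove [whz,uqvq] add [wyb,wzbhn] -> 13 lines: qymf svfg dnpg gszv ilogk cvjd fqoea iraoe wyb wzbhn nhpaj jmbd rhfi
Hunk 3: at line 6 remove [fqoea,iraoe,wyb] add [dsgdp,yqkb] -> 12 lines: qymf svfg dnpg gszv ilogk cvjd dsgdp yqkb wzbhn nhpaj jmbd rhfi
Hunk 4: at line 2 remove [gszv] add [byn,yis,uqmd] -> 14 lines: qymf svfg dnpg byn yis uqmd ilogk cvjd dsgdp yqkb wzbhn nhpaj jmbd rhfi
Final line 5: yis

Answer: yis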